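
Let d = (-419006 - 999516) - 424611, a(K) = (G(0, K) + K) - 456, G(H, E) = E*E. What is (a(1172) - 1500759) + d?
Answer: -1969592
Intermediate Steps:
G(H, E) = E²
a(K) = -456 + K + K² (a(K) = (K² + K) - 456 = (K + K²) - 456 = -456 + K + K²)
d = -1843133 (d = -1418522 - 424611 = -1843133)
(a(1172) - 1500759) + d = ((-456 + 1172 + 1172²) - 1500759) - 1843133 = ((-456 + 1172 + 1373584) - 1500759) - 1843133 = (1374300 - 1500759) - 1843133 = -126459 - 1843133 = -1969592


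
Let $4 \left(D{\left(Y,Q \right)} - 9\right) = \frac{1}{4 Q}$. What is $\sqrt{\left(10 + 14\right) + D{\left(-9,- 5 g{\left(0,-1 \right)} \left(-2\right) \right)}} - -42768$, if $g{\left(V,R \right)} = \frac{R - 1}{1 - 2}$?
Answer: $42768 + \frac{\sqrt{52805}}{40} \approx 42774.0$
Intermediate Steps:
$g{\left(V,R \right)} = 1 - R$ ($g{\left(V,R \right)} = \frac{-1 + R}{-1} = \left(-1 + R\right) \left(-1\right) = 1 - R$)
$D{\left(Y,Q \right)} = 9 + \frac{1}{16 Q}$ ($D{\left(Y,Q \right)} = 9 + \frac{1}{4 \cdot 4 Q} = 9 + \frac{\frac{1}{4} \frac{1}{Q}}{4} = 9 + \frac{1}{16 Q}$)
$\sqrt{\left(10 + 14\right) + D{\left(-9,- 5 g{\left(0,-1 \right)} \left(-2\right) \right)}} - -42768 = \sqrt{\left(10 + 14\right) + \left(9 + \frac{1}{16 - 5 \left(1 - -1\right) \left(-2\right)}\right)} - -42768 = \sqrt{24 + \left(9 + \frac{1}{16 - 5 \left(1 + 1\right) \left(-2\right)}\right)} + 42768 = \sqrt{24 + \left(9 + \frac{1}{16 \left(-5\right) 2 \left(-2\right)}\right)} + 42768 = \sqrt{24 + \left(9 + \frac{1}{16 \left(\left(-10\right) \left(-2\right)\right)}\right)} + 42768 = \sqrt{24 + \left(9 + \frac{1}{16 \cdot 20}\right)} + 42768 = \sqrt{24 + \left(9 + \frac{1}{16} \cdot \frac{1}{20}\right)} + 42768 = \sqrt{24 + \left(9 + \frac{1}{320}\right)} + 42768 = \sqrt{24 + \frac{2881}{320}} + 42768 = \sqrt{\frac{10561}{320}} + 42768 = \frac{\sqrt{52805}}{40} + 42768 = 42768 + \frac{\sqrt{52805}}{40}$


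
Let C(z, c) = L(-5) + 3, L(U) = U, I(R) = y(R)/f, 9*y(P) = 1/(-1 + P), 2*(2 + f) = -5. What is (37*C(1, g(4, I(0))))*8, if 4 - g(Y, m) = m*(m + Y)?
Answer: -592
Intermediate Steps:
f = -9/2 (f = -2 + (½)*(-5) = -2 - 5/2 = -9/2 ≈ -4.5000)
y(P) = 1/(9*(-1 + P))
I(R) = -2/(81*(-1 + R)) (I(R) = (1/(9*(-1 + R)))/(-9/2) = (1/(9*(-1 + R)))*(-2/9) = -2/(81*(-1 + R)))
g(Y, m) = 4 - m*(Y + m) (g(Y, m) = 4 - m*(m + Y) = 4 - m*(Y + m))
C(z, c) = -2 (C(z, c) = -5 + 3 = -2)
(37*C(1, g(4, I(0))))*8 = (37*(-2))*8 = -74*8 = -592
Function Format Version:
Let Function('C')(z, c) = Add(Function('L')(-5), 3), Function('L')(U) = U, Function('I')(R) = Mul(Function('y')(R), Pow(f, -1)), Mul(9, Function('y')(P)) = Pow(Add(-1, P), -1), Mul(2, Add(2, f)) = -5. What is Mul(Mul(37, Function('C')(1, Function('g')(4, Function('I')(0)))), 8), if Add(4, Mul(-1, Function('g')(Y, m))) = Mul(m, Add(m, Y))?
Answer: -592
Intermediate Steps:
f = Rational(-9, 2) (f = Add(-2, Mul(Rational(1, 2), -5)) = Add(-2, Rational(-5, 2)) = Rational(-9, 2) ≈ -4.5000)
Function('y')(P) = Mul(Rational(1, 9), Pow(Add(-1, P), -1))
Function('I')(R) = Mul(Rational(-2, 81), Pow(Add(-1, R), -1)) (Function('I')(R) = Mul(Mul(Rational(1, 9), Pow(Add(-1, R), -1)), Pow(Rational(-9, 2), -1)) = Mul(Mul(Rational(1, 9), Pow(Add(-1, R), -1)), Rational(-2, 9)) = Mul(Rational(-2, 81), Pow(Add(-1, R), -1)))
Function('g')(Y, m) = Add(4, Mul(-1, m, Add(Y, m))) (Function('g')(Y, m) = Add(4, Mul(-1, Mul(m, Add(m, Y)))) = Add(4, Mul(-1, Mul(m, Add(Y, m)))) = Add(4, Mul(-1, m, Add(Y, m))))
Function('C')(z, c) = -2 (Function('C')(z, c) = Add(-5, 3) = -2)
Mul(Mul(37, Function('C')(1, Function('g')(4, Function('I')(0)))), 8) = Mul(Mul(37, -2), 8) = Mul(-74, 8) = -592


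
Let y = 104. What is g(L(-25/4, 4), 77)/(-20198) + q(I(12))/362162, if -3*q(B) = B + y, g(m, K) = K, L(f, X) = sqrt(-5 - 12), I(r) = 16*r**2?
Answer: -66148103/10972422114 ≈ -0.0060286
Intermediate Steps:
L(f, X) = I*sqrt(17) (L(f, X) = sqrt(-17) = I*sqrt(17))
q(B) = -104/3 - B/3 (q(B) = -(B + 104)/3 = -(104 + B)/3 = -104/3 - B/3)
g(L(-25/4, 4), 77)/(-20198) + q(I(12))/362162 = 77/(-20198) + (-104/3 - 16*12**2/3)/362162 = 77*(-1/20198) + (-104/3 - 16*144/3)*(1/362162) = -77/20198 + (-104/3 - 1/3*2304)*(1/362162) = -77/20198 + (-104/3 - 768)*(1/362162) = -77/20198 - 2408/3*1/362162 = -77/20198 - 1204/543243 = -66148103/10972422114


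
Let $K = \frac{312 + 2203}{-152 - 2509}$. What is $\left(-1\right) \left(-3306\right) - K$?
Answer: $\frac{8799781}{2661} \approx 3306.9$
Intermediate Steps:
$K = - \frac{2515}{2661}$ ($K = \frac{2515}{-2661} = 2515 \left(- \frac{1}{2661}\right) = - \frac{2515}{2661} \approx -0.94513$)
$\left(-1\right) \left(-3306\right) - K = \left(-1\right) \left(-3306\right) - - \frac{2515}{2661} = 3306 + \frac{2515}{2661} = \frac{8799781}{2661}$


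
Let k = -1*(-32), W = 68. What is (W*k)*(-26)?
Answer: -56576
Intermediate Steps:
k = 32
(W*k)*(-26) = (68*32)*(-26) = 2176*(-26) = -56576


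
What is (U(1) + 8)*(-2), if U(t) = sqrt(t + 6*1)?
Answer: -16 - 2*sqrt(7) ≈ -21.292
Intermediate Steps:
U(t) = sqrt(6 + t) (U(t) = sqrt(t + 6) = sqrt(6 + t))
(U(1) + 8)*(-2) = (sqrt(6 + 1) + 8)*(-2) = (sqrt(7) + 8)*(-2) = (8 + sqrt(7))*(-2) = -16 - 2*sqrt(7)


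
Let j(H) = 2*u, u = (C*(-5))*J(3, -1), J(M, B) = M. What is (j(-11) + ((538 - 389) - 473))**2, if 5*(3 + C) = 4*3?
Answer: 93636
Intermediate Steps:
C = -3/5 (C = -3 + (4*3)/5 = -3 + (1/5)*12 = -3 + 12/5 = -3/5 ≈ -0.60000)
u = 9 (u = -3/5*(-5)*3 = 3*3 = 9)
j(H) = 18 (j(H) = 2*9 = 18)
(j(-11) + ((538 - 389) - 473))**2 = (18 + ((538 - 389) - 473))**2 = (18 + (149 - 473))**2 = (18 - 324)**2 = (-306)**2 = 93636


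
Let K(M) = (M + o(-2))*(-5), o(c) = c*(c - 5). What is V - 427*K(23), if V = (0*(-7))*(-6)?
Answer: 78995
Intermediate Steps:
o(c) = c*(-5 + c)
V = 0 (V = 0*(-6) = 0)
K(M) = -70 - 5*M (K(M) = (M - 2*(-5 - 2))*(-5) = (M - 2*(-7))*(-5) = (M + 14)*(-5) = (14 + M)*(-5) = -70 - 5*M)
V - 427*K(23) = 0 - 427*(-70 - 5*23) = 0 - 427*(-70 - 115) = 0 - 427*(-185) = 0 + 78995 = 78995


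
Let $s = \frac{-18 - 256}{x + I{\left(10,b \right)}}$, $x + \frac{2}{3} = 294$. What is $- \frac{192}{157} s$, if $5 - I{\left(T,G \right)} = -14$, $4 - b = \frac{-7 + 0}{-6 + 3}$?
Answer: $\frac{157824}{147109} \approx 1.0728$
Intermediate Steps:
$x = \frac{880}{3}$ ($x = - \frac{2}{3} + 294 = \frac{880}{3} \approx 293.33$)
$b = \frac{5}{3}$ ($b = 4 - \frac{-7 + 0}{-6 + 3} = 4 - - \frac{7}{-3} = 4 - \left(-7\right) \left(- \frac{1}{3}\right) = 4 - \frac{7}{3} = \frac{5}{3} \approx 1.6667$)
$I{\left(T,G \right)} = 19$ ($I{\left(T,G \right)} = 5 - -14 = 5 + 14 = 19$)
$s = - \frac{822}{937}$ ($s = \frac{-18 - 256}{\frac{880}{3} + 19} = - \frac{274}{\frac{937}{3}} = \left(-274\right) \frac{3}{937} = - \frac{822}{937} \approx -0.87727$)
$- \frac{192}{157} s = - \frac{192}{157} \left(- \frac{822}{937}\right) = \left(-192\right) \frac{1}{157} \left(- \frac{822}{937}\right) = \left(- \frac{192}{157}\right) \left(- \frac{822}{937}\right) = \frac{157824}{147109}$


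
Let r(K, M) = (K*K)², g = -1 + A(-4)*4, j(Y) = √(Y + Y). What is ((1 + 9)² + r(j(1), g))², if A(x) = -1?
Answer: 10816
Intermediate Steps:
j(Y) = √2*√Y (j(Y) = √(2*Y) = √2*√Y)
g = -5 (g = -1 - 1*4 = -1 - 4 = -5)
r(K, M) = K⁴ (r(K, M) = (K²)² = K⁴)
((1 + 9)² + r(j(1), g))² = ((1 + 9)² + (√2*√1)⁴)² = (10² + (√2*1)⁴)² = (100 + (√2)⁴)² = (100 + 4)² = 104² = 10816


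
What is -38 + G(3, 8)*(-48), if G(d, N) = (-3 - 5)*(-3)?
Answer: -1190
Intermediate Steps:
G(d, N) = 24 (G(d, N) = -8*(-3) = 24)
-38 + G(3, 8)*(-48) = -38 + 24*(-48) = -38 - 1152 = -1190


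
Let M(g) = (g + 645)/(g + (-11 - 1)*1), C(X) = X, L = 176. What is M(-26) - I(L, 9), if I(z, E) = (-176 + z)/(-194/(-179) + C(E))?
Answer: -619/38 ≈ -16.289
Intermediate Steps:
M(g) = (645 + g)/(-12 + g) (M(g) = (645 + g)/(g - 12*1) = (645 + g)/(g - 12) = (645 + g)/(-12 + g))
I(z, E) = (-176 + z)/(194/179 + E) (I(z, E) = (-176 + z)/(-194/(-179) + E) = (-176 + z)/(-194*(-1/179) + E) = (-176 + z)/(194/179 + E))
M(-26) - I(L, 9) = (645 - 26)/(-12 - 26) - 179*(-176 + 176)/(194 + 179*9) = 619/(-38) - 179*0/(194 + 1611) = -1/38*619 - 179*0/1805 = -619/38 - 179*0/1805 = -619/38 - 1*0 = -619/38 + 0 = -619/38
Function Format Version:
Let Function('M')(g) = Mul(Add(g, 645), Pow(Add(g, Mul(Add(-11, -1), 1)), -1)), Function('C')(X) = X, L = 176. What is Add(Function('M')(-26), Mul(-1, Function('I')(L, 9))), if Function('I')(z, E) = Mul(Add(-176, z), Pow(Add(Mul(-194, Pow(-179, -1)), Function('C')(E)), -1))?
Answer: Rational(-619, 38) ≈ -16.289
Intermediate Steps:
Function('M')(g) = Mul(Pow(Add(-12, g), -1), Add(645, g)) (Function('M')(g) = Mul(Add(645, g), Pow(Add(g, Mul(-12, 1)), -1)) = Mul(Add(645, g), Pow(Add(g, -12), -1)) = Mul(Add(645, g), Pow(Add(-12, g), -1)) = Mul(Pow(Add(-12, g), -1), Add(645, g)))
Function('I')(z, E) = Mul(Pow(Add(Rational(194, 179), E), -1), Add(-176, z)) (Function('I')(z, E) = Mul(Add(-176, z), Pow(Add(Mul(-194, Pow(-179, -1)), E), -1)) = Mul(Add(-176, z), Pow(Add(Mul(-194, Rational(-1, 179)), E), -1)) = Mul(Add(-176, z), Pow(Add(Rational(194, 179), E), -1)) = Mul(Pow(Add(Rational(194, 179), E), -1), Add(-176, z)))
Add(Function('M')(-26), Mul(-1, Function('I')(L, 9))) = Add(Mul(Pow(Add(-12, -26), -1), Add(645, -26)), Mul(-1, Mul(179, Pow(Add(194, Mul(179, 9)), -1), Add(-176, 176)))) = Add(Mul(Pow(-38, -1), 619), Mul(-1, Mul(179, Pow(Add(194, 1611), -1), 0))) = Add(Mul(Rational(-1, 38), 619), Mul(-1, Mul(179, Pow(1805, -1), 0))) = Add(Rational(-619, 38), Mul(-1, Mul(179, Rational(1, 1805), 0))) = Add(Rational(-619, 38), Mul(-1, 0)) = Add(Rational(-619, 38), 0) = Rational(-619, 38)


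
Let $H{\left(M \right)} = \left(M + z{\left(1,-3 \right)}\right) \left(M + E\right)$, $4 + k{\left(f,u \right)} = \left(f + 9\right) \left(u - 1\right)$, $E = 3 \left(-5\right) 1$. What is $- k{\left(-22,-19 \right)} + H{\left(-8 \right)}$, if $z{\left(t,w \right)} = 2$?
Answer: $-118$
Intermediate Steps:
$E = -15$ ($E = \left(-15\right) 1 = -15$)
$k{\left(f,u \right)} = -4 + \left(-1 + u\right) \left(9 + f\right)$ ($k{\left(f,u \right)} = -4 + \left(f + 9\right) \left(u - 1\right) = -4 + \left(9 + f\right) \left(-1 + u\right) = -4 + \left(-1 + u\right) \left(9 + f\right)$)
$H{\left(M \right)} = \left(-15 + M\right) \left(2 + M\right)$ ($H{\left(M \right)} = \left(M + 2\right) \left(M - 15\right) = \left(2 + M\right) \left(-15 + M\right) = \left(-15 + M\right) \left(2 + M\right)$)
$- k{\left(-22,-19 \right)} + H{\left(-8 \right)} = - (-13 - -22 + 9 \left(-19\right) - -418) - \left(-74 - 64\right) = - (-13 + 22 - 171 + 418) + \left(-30 + 64 + 104\right) = \left(-1\right) 256 + 138 = -256 + 138 = -118$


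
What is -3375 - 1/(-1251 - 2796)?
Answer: -13658624/4047 ≈ -3375.0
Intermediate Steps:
-3375 - 1/(-1251 - 2796) = -3375 - 1/(-4047) = -3375 - 1*(-1/4047) = -3375 + 1/4047 = -13658624/4047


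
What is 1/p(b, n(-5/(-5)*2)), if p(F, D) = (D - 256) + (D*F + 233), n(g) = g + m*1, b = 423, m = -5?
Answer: -1/1295 ≈ -0.00077220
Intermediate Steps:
n(g) = -5 + g (n(g) = g - 5*1 = g - 5 = -5 + g)
p(F, D) = -23 + D + D*F (p(F, D) = (-256 + D) + (233 + D*F) = -23 + D + D*F)
1/p(b, n(-5/(-5)*2)) = 1/(-23 + (-5 - 5/(-5)*2) + (-5 - 5/(-5)*2)*423) = 1/(-23 + (-5 - 5*(-⅕)*2) + (-5 - 5*(-⅕)*2)*423) = 1/(-23 + (-5 + 1*2) + (-5 + 1*2)*423) = 1/(-23 + (-5 + 2) + (-5 + 2)*423) = 1/(-23 - 3 - 3*423) = 1/(-23 - 3 - 1269) = 1/(-1295) = -1/1295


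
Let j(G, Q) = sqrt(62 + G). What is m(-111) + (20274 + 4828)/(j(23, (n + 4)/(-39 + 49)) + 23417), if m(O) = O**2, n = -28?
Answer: 3378439837309/274177902 - 12551*sqrt(85)/274177902 ≈ 12322.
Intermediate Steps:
m(-111) + (20274 + 4828)/(j(23, (n + 4)/(-39 + 49)) + 23417) = (-111)**2 + (20274 + 4828)/(sqrt(62 + 23) + 23417) = 12321 + 25102/(sqrt(85) + 23417) = 12321 + 25102/(23417 + sqrt(85))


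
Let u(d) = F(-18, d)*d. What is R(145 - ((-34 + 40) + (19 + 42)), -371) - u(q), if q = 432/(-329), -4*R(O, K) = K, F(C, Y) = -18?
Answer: 90955/1316 ≈ 69.115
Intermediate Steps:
R(O, K) = -K/4
q = -432/329 (q = 432*(-1/329) = -432/329 ≈ -1.3131)
u(d) = -18*d
R(145 - ((-34 + 40) + (19 + 42)), -371) - u(q) = -¼*(-371) - (-18)*(-432)/329 = 371/4 - 1*7776/329 = 371/4 - 7776/329 = 90955/1316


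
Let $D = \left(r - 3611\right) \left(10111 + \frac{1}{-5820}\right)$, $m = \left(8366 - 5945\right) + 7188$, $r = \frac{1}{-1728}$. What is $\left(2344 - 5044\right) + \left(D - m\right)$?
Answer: $- \frac{367311710091011}{10056960} \approx -3.6523 \cdot 10^{7}$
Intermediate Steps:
$r = - \frac{1}{1728} \approx -0.0005787$
$m = 9609$ ($m = 2421 + 7188 = 9609$)
$D = - \frac{367187918970371}{10056960}$ ($D = \left(- \frac{1}{1728} - 3611\right) \left(10111 + \frac{1}{-5820}\right) = - \frac{6239809 \left(10111 - \frac{1}{5820}\right)}{1728} = \left(- \frac{6239809}{1728}\right) \frac{58846019}{5820} = - \frac{367187918970371}{10056960} \approx -3.6511 \cdot 10^{7}$)
$\left(2344 - 5044\right) + \left(D - m\right) = \left(2344 - 5044\right) - \frac{367284556299011}{10056960} = -2700 - \frac{367284556299011}{10056960} = - \frac{367311710091011}{10056960}$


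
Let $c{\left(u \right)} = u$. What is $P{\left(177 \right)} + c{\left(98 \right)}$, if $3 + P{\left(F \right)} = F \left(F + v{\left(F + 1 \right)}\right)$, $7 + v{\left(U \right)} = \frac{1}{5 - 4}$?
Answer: $30362$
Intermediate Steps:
$v{\left(U \right)} = -6$ ($v{\left(U \right)} = -7 + \frac{1}{5 - 4} = -7 + 1^{-1} = -7 + 1 = -6$)
$P{\left(F \right)} = -3 + F \left(-6 + F\right)$ ($P{\left(F \right)} = -3 + F \left(F - 6\right) = -3 + F \left(-6 + F\right)$)
$P{\left(177 \right)} + c{\left(98 \right)} = \left(-3 + 177^{2} - 1062\right) + 98 = \left(-3 + 31329 - 1062\right) + 98 = 30264 + 98 = 30362$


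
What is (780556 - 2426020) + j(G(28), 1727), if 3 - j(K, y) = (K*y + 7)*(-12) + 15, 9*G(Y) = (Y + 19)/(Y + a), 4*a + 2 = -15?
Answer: -467638016/285 ≈ -1.6408e+6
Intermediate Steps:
a = -17/4 (a = -1/2 + (1/4)*(-15) = -1/2 - 15/4 = -17/4 ≈ -4.2500)
G(Y) = (19 + Y)/(9*(-17/4 + Y)) (G(Y) = ((Y + 19)/(Y - 17/4))/9 = ((19 + Y)/(-17/4 + Y))/9 = (19 + Y)/(9*(-17/4 + Y)))
j(K, y) = 72 + 12*K*y (j(K, y) = 3 - ((K*y + 7)*(-12) + 15) = 3 - ((7 + K*y)*(-12) + 15) = 3 - ((-84 - 12*K*y) + 15) = 3 - (-69 - 12*K*y) = 3 + (69 + 12*K*y) = 72 + 12*K*y)
(780556 - 2426020) + j(G(28), 1727) = (780556 - 2426020) + (72 + 12*(4*(19 + 28)/(9*(-17 + 4*28)))*1727) = -1645464 + (72 + 12*((4/9)*47/(-17 + 112))*1727) = -1645464 + (72 + 12*((4/9)*47/95)*1727) = -1645464 + (72 + 12*((4/9)*(1/95)*47)*1727) = -1645464 + (72 + 12*(188/855)*1727) = -1645464 + (72 + 1298704/285) = -1645464 + 1319224/285 = -467638016/285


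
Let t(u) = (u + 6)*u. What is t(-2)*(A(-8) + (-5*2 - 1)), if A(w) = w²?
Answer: -424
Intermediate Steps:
t(u) = u*(6 + u) (t(u) = (6 + u)*u = u*(6 + u))
t(-2)*(A(-8) + (-5*2 - 1)) = (-2*(6 - 2))*((-8)² + (-5*2 - 1)) = (-2*4)*(64 + (-10 - 1)) = -8*(64 - 11) = -8*53 = -424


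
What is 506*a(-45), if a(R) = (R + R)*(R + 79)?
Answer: -1548360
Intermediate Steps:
a(R) = 2*R*(79 + R) (a(R) = (2*R)*(79 + R) = 2*R*(79 + R))
506*a(-45) = 506*(2*(-45)*(79 - 45)) = 506*(2*(-45)*34) = 506*(-3060) = -1548360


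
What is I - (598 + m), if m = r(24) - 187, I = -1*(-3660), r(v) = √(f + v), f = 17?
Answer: 3249 - √41 ≈ 3242.6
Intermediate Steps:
r(v) = √(17 + v)
I = 3660
m = -187 + √41 (m = √(17 + 24) - 187 = √41 - 187 = -187 + √41 ≈ -180.60)
I - (598 + m) = 3660 - (598 + (-187 + √41)) = 3660 - (411 + √41) = 3660 + (-411 - √41) = 3249 - √41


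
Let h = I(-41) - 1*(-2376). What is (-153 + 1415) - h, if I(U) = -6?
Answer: -1108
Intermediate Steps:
h = 2370 (h = -6 - 1*(-2376) = -6 + 2376 = 2370)
(-153 + 1415) - h = (-153 + 1415) - 1*2370 = 1262 - 2370 = -1108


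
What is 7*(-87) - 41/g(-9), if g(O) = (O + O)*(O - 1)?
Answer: -109661/180 ≈ -609.23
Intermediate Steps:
g(O) = 2*O*(-1 + O) (g(O) = (2*O)*(-1 + O) = 2*O*(-1 + O))
7*(-87) - 41/g(-9) = 7*(-87) - 41*(-1/(18*(-1 - 9))) = -609 - 41/(2*(-9)*(-10)) = -609 - 41/180 = -109661/180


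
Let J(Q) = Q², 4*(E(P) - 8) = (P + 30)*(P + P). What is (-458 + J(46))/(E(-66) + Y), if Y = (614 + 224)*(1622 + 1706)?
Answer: 829/1395030 ≈ 0.00059425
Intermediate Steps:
E(P) = 8 + P*(30 + P)/2 (E(P) = 8 + ((P + 30)*(P + P))/4 = 8 + ((30 + P)*(2*P))/4 = 8 + (2*P*(30 + P))/4 = 8 + P*(30 + P)/2)
Y = 2788864 (Y = 838*3328 = 2788864)
(-458 + J(46))/(E(-66) + Y) = (-458 + 46²)/((8 + (½)*(-66)² + 15*(-66)) + 2788864) = (-458 + 2116)/((8 + (½)*4356 - 990) + 2788864) = 1658/((8 + 2178 - 990) + 2788864) = 1658/(1196 + 2788864) = 1658/2790060 = 1658*(1/2790060) = 829/1395030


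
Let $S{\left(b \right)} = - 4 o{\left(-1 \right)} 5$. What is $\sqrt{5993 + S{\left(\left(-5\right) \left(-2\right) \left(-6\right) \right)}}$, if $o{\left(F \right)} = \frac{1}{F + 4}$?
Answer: $\frac{\sqrt{53877}}{3} \approx 77.371$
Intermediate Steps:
$o{\left(F \right)} = \frac{1}{4 + F}$
$S{\left(b \right)} = - \frac{20}{3}$ ($S{\left(b \right)} = - \frac{4}{4 - 1} \cdot 5 = - \frac{4}{3} \cdot 5 = \left(-4\right) \frac{1}{3} \cdot 5 = \left(- \frac{4}{3}\right) 5 = - \frac{20}{3}$)
$\sqrt{5993 + S{\left(\left(-5\right) \left(-2\right) \left(-6\right) \right)}} = \sqrt{5993 - \frac{20}{3}} = \sqrt{\frac{17959}{3}} = \frac{\sqrt{53877}}{3}$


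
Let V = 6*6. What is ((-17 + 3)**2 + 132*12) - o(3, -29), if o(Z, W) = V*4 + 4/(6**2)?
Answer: 14723/9 ≈ 1635.9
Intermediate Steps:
V = 36
o(Z, W) = 1297/9 (o(Z, W) = 36*4 + 4/(6**2) = 144 + 4/36 = 144 + 4*(1/36) = 144 + 1/9 = 1297/9)
((-17 + 3)**2 + 132*12) - o(3, -29) = ((-17 + 3)**2 + 132*12) - 1*1297/9 = ((-14)**2 + 1584) - 1297/9 = (196 + 1584) - 1297/9 = 1780 - 1297/9 = 14723/9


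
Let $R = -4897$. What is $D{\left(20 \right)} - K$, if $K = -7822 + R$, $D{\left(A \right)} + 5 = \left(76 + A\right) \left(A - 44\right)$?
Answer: $10410$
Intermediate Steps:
$D{\left(A \right)} = -5 + \left(-44 + A\right) \left(76 + A\right)$ ($D{\left(A \right)} = -5 + \left(76 + A\right) \left(A - 44\right) = -5 + \left(76 + A\right) \left(-44 + A\right) = -5 + \left(-44 + A\right) \left(76 + A\right)$)
$K = -12719$ ($K = -7822 - 4897 = -12719$)
$D{\left(20 \right)} - K = \left(-3349 + 20^{2} + 32 \cdot 20\right) - -12719 = \left(-3349 + 400 + 640\right) + 12719 = -2309 + 12719 = 10410$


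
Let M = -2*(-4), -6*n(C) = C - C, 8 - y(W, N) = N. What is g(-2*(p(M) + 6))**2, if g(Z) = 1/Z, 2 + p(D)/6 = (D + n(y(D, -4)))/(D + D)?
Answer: 1/36 ≈ 0.027778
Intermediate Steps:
y(W, N) = 8 - N
n(C) = 0 (n(C) = -(C - C)/6 = -1/6*0 = 0)
M = 8
p(D) = -9 (p(D) = -12 + 6*((D + 0)/(D + D)) = -12 + 6*(D/((2*D))) = -12 + 6*(D*(1/(2*D))) = -12 + 6*(1/2) = -12 + 3 = -9)
g(-2*(p(M) + 6))**2 = (1/(-2*(-9 + 6)))**2 = (1/(-2*(-3)))**2 = (1/6)**2 = 1/36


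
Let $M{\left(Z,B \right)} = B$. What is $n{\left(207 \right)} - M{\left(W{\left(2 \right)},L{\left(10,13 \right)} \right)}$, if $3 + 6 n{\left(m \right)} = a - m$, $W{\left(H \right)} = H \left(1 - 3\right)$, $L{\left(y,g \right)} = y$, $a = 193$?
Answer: $- \frac{77}{6} \approx -12.833$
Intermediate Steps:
$W{\left(H \right)} = - 2 H$ ($W{\left(H \right)} = H \left(-2\right) = - 2 H$)
$n{\left(m \right)} = \frac{95}{3} - \frac{m}{6}$ ($n{\left(m \right)} = - \frac{1}{2} + \frac{193 - m}{6} = - \frac{1}{2} - \left(- \frac{193}{6} + \frac{m}{6}\right) = \frac{95}{3} - \frac{m}{6}$)
$n{\left(207 \right)} - M{\left(W{\left(2 \right)},L{\left(10,13 \right)} \right)} = \left(\frac{95}{3} - \frac{69}{2}\right) - 10 = - \frac{17}{6} - 10 = - \frac{77}{6}$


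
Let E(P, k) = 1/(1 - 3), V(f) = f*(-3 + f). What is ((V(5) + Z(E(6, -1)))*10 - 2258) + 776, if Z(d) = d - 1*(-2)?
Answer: -1367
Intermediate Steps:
E(P, k) = -1/2 (E(P, k) = 1/(-2) = -1/2)
Z(d) = 2 + d (Z(d) = d + 2 = 2 + d)
((V(5) + Z(E(6, -1)))*10 - 2258) + 776 = ((5*(-3 + 5) + (2 - 1/2))*10 - 2258) + 776 = ((5*2 + 3/2)*10 - 2258) + 776 = ((10 + 3/2)*10 - 2258) + 776 = ((23/2)*10 - 2258) + 776 = (115 - 2258) + 776 = -2143 + 776 = -1367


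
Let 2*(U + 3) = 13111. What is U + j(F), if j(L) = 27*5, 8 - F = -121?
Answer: 13375/2 ≈ 6687.5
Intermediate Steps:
U = 13105/2 (U = -3 + (½)*13111 = -3 + 13111/2 = 13105/2 ≈ 6552.5)
F = 129 (F = 8 - 1*(-121) = 8 + 121 = 129)
j(L) = 135
U + j(F) = 13105/2 + 135 = 13375/2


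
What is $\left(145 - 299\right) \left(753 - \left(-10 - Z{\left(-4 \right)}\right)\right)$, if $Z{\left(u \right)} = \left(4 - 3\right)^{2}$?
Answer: $-117656$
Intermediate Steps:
$Z{\left(u \right)} = 1$ ($Z{\left(u \right)} = 1^{2} = 1$)
$\left(145 - 299\right) \left(753 - \left(-10 - Z{\left(-4 \right)}\right)\right) = \left(145 - 299\right) \left(753 + \left(\left(4 + 1\right) - -6\right)\right) = - 154 \left(753 + \left(5 + 6\right)\right) = - 154 \left(753 + 11\right) = \left(-154\right) 764 = -117656$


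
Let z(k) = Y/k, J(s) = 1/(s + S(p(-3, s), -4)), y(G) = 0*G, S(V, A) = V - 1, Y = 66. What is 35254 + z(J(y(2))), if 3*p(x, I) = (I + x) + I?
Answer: 35122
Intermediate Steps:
p(x, I) = x/3 + 2*I/3 (p(x, I) = ((I + x) + I)/3 = (x + 2*I)/3 = x/3 + 2*I/3)
S(V, A) = -1 + V
y(G) = 0
J(s) = 1/(-2 + 5*s/3) (J(s) = 1/(s + (-1 + ((⅓)*(-3) + 2*s/3))) = 1/(s + (-1 + (-1 + 2*s/3))) = 1/(s + (-2 + 2*s/3)) = 1/(-2 + 5*s/3))
z(k) = 66/k
35254 + z(J(y(2))) = 35254 + 66/((3/(-6 + 5*0))) = 35254 + 66/((3/(-6 + 0))) = 35254 + 66/((3/(-6))) = 35254 + 66/((3*(-⅙))) = 35254 + 66/(-½) = 35254 + 66*(-2) = 35254 - 132 = 35122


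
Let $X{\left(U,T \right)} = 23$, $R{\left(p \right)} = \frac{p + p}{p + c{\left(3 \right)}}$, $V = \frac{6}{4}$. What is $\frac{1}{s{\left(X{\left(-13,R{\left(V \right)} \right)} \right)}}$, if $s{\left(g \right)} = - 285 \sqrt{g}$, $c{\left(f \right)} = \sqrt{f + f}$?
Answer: $- \frac{\sqrt{23}}{6555} \approx -0.00073163$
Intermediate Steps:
$V = \frac{3}{2}$ ($V = 6 \cdot \frac{1}{4} = \frac{3}{2} \approx 1.5$)
$c{\left(f \right)} = \sqrt{2} \sqrt{f}$ ($c{\left(f \right)} = \sqrt{2 f} = \sqrt{2} \sqrt{f}$)
$R{\left(p \right)} = \frac{2 p}{p + \sqrt{6}}$ ($R{\left(p \right)} = \frac{p + p}{p + \sqrt{2} \sqrt{3}} = \frac{2 p}{p + \sqrt{6}}$)
$\frac{1}{s{\left(X{\left(-13,R{\left(V \right)} \right)} \right)}} = \frac{1}{\left(-285\right) \sqrt{23}} = - \frac{\sqrt{23}}{6555}$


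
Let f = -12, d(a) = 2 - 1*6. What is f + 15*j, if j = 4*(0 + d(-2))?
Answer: -252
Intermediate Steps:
d(a) = -4 (d(a) = 2 - 6 = -4)
j = -16 (j = 4*(0 - 4) = 4*(-4) = -16)
f + 15*j = -12 + 15*(-16) = -12 - 240 = -252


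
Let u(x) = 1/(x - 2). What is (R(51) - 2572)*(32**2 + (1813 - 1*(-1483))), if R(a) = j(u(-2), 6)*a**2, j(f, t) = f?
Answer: -13920120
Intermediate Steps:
u(x) = 1/(-2 + x)
R(a) = -a**2/4 (R(a) = a**2/(-2 - 2) = a**2/(-4) = -a**2/4)
(R(51) - 2572)*(32**2 + (1813 - 1*(-1483))) = (-1/4*51**2 - 2572)*(32**2 + (1813 - 1*(-1483))) = (-1/4*2601 - 2572)*(1024 + (1813 + 1483)) = (-2601/4 - 2572)*(1024 + 3296) = -12889/4*4320 = -13920120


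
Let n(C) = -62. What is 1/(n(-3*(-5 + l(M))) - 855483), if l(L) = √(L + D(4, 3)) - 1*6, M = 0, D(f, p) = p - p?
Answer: -1/855545 ≈ -1.1688e-6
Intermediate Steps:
D(f, p) = 0
l(L) = -6 + √L (l(L) = √(L + 0) - 1*6 = √L - 6 = -6 + √L)
1/(n(-3*(-5 + l(M))) - 855483) = 1/(-62 - 855483) = 1/(-855545) = -1/855545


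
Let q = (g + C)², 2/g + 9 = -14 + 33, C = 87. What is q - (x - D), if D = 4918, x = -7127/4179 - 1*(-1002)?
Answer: 1203713459/104475 ≈ 11522.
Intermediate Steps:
x = 4180231/4179 (x = -7127*1/4179 + 1002 = -7127/4179 + 1002 = 4180231/4179 ≈ 1000.3)
g = ⅕ (g = 2/(-9 + (-14 + 33)) = 2/(-9 + 19) = 2/10 = 2*(⅒) = ⅕ ≈ 0.20000)
q = 190096/25 (q = (⅕ + 87)² = (436/5)² = 190096/25 ≈ 7603.8)
q - (x - D) = 190096/25 - (4180231/4179 - 1*4918) = 190096/25 - (4180231/4179 - 4918) = 190096/25 - 1*(-16372091/4179) = 190096/25 + 16372091/4179 = 1203713459/104475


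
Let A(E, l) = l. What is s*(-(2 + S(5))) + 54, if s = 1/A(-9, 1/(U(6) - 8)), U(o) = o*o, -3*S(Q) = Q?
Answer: 134/3 ≈ 44.667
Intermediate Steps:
S(Q) = -Q/3
U(o) = o²
s = 28 (s = 1/(1/(6² - 8)) = 1/(1/(36 - 8)) = 1/(1/28) = 28)
s*(-(2 + S(5))) + 54 = 28*(-(2 - ⅓*5)) + 54 = 28*(-(2 - 5/3)) + 54 = 28*(-1*⅓) + 54 = 28*(-⅓) + 54 = -28/3 + 54 = 134/3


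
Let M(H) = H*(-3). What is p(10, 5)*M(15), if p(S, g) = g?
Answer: -225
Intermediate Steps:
M(H) = -3*H
p(10, 5)*M(15) = 5*(-3*15) = 5*(-45) = -225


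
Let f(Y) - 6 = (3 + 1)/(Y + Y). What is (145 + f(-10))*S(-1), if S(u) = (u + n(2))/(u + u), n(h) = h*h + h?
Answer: -377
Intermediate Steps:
n(h) = h + h² (n(h) = h² + h = h + h²)
S(u) = (6 + u)/(2*u) (S(u) = (u + 2*(1 + 2))/(u + u) = (u + 2*3)/((2*u)) = (u + 6)*(1/(2*u)) = (6 + u)*(1/(2*u)) = (6 + u)/(2*u))
f(Y) = 6 + 2/Y (f(Y) = 6 + (3 + 1)/(Y + Y) = 6 + 4/((2*Y)) = 6 + 4*(1/(2*Y)) = 6 + 2/Y)
(145 + f(-10))*S(-1) = (145 + (6 + 2/(-10)))*((½)*(6 - 1)/(-1)) = (145 + (6 + 2*(-⅒)))*((½)*(-1)*5) = (145 + (6 - ⅕))*(-5/2) = (145 + 29/5)*(-5/2) = (754/5)*(-5/2) = -377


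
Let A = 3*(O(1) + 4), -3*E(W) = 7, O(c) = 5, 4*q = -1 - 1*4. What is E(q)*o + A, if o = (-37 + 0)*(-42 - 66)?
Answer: -9297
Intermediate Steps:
q = -5/4 (q = (-1 - 1*4)/4 = (-1 - 4)/4 = (1/4)*(-5) = -5/4 ≈ -1.2500)
E(W) = -7/3 (E(W) = -1/3*7 = -7/3)
A = 27 (A = 3*(5 + 4) = 3*9 = 27)
o = 3996 (o = -37*(-108) = 3996)
E(q)*o + A = -7/3*3996 + 27 = -9324 + 27 = -9297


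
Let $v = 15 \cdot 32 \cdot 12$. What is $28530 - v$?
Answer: $22770$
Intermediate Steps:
$v = 5760$ ($v = 480 \cdot 12 = 5760$)
$28530 - v = 28530 - 5760 = 22770$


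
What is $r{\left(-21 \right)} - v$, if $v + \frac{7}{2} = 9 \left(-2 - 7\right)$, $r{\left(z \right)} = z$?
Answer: $\frac{127}{2} \approx 63.5$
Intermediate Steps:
$v = - \frac{169}{2}$ ($v = - \frac{7}{2} + 9 \left(-2 - 7\right) = - \frac{7}{2} + 9 \left(-9\right) = - \frac{7}{2} - 81 = - \frac{169}{2} \approx -84.5$)
$r{\left(-21 \right)} - v = -21 - - \frac{169}{2} = -21 + \frac{169}{2} = \frac{127}{2}$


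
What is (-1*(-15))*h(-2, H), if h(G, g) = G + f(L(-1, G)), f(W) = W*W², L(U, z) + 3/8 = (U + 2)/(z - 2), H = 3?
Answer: -17235/512 ≈ -33.662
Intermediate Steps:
L(U, z) = -3/8 + (2 + U)/(-2 + z) (L(U, z) = -3/8 + (U + 2)/(z - 2) = -3/8 + (2 + U)/(-2 + z))
f(W) = W³
h(G, g) = G + (14 - 3*G)³/(512*(-2 + G)³) (h(G, g) = G + ((22 - 3*G + 8*(-1))/(8*(-2 + G)))³ = G + ((22 - 3*G - 8)/(8*(-2 + G)))³ = G + ((14 - 3*G)/(8*(-2 + G)))³ = G + (14 - 3*G)³/(512*(-2 + G)³))
(-1*(-15))*h(-2, H) = (-1*(-15))*(-2 - (-14 + 3*(-2))³/(512*(-2 - 2)³)) = 15*(-2 - 1/512*(-14 - 6)³/(-4)³) = 15*(-2 - 1/512*(-20)³*(-1/64)) = 15*(-2 - 1/512*(-8000)*(-1/64)) = 15*(-2 - 125/512) = 15*(-1149/512) = -17235/512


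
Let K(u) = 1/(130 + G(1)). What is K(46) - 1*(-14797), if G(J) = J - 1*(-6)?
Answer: 2027190/137 ≈ 14797.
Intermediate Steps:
G(J) = 6 + J (G(J) = J + 6 = 6 + J)
K(u) = 1/137 (K(u) = 1/(130 + (6 + 1)) = 1/(130 + 7) = 1/137)
K(46) - 1*(-14797) = 1/137 - 1*(-14797) = 1/137 + 14797 = 2027190/137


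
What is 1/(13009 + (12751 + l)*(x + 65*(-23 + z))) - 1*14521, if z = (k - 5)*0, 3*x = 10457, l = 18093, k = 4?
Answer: -2675340254792/184239395 ≈ -14521.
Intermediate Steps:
x = 10457/3 (x = (⅓)*10457 = 10457/3 ≈ 3485.7)
z = 0 (z = (4 - 5)*0 = -1*0 = 0)
1/(13009 + (12751 + l)*(x + 65*(-23 + z))) - 1*14521 = 1/(13009 + (12751 + 18093)*(10457/3 + 65*(-23 + 0))) - 1*14521 = 1/(13009 + 30844*(10457/3 + 65*(-23))) - 14521 = 1/(13009 + 30844*(10457/3 - 1495)) - 14521 = 1/(13009 + 30844*(5972/3)) - 14521 = 1/(13009 + 184200368/3) - 14521 = 1/(184239395/3) - 14521 = 3/184239395 - 14521 = -2675340254792/184239395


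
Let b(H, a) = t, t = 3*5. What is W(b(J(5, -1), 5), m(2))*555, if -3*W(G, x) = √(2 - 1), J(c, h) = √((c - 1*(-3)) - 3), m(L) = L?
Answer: -185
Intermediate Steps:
J(c, h) = √c (J(c, h) = √((c + 3) - 3) = √((3 + c) - 3) = √c)
t = 15
b(H, a) = 15
W(G, x) = -⅓ (W(G, x) = -√(2 - 1)/3 = -√1/3 = -⅓*1 = -⅓)
W(b(J(5, -1), 5), m(2))*555 = -⅓*555 = -185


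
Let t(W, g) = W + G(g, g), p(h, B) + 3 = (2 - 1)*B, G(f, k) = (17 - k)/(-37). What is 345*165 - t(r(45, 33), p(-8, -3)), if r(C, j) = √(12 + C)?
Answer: 2106248/37 - √57 ≈ 56918.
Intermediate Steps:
G(f, k) = -17/37 + k/37 (G(f, k) = (17 - k)*(-1/37) = -17/37 + k/37)
p(h, B) = -3 + B (p(h, B) = -3 + (2 - 1)*B = -3 + 1*B = -3 + B)
t(W, g) = -17/37 + W + g/37 (t(W, g) = W + (-17/37 + g/37) = -17/37 + W + g/37)
345*165 - t(r(45, 33), p(-8, -3)) = 345*165 - (-17/37 + √(12 + 45) + (-3 - 3)/37) = 56925 - (-17/37 + √57 + (1/37)*(-6)) = 56925 - (-17/37 + √57 - 6/37) = 56925 - (-23/37 + √57) = 56925 + (23/37 - √57) = 2106248/37 - √57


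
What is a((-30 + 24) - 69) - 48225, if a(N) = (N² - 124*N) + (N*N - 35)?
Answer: -27710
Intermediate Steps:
a(N) = -35 - 124*N + 2*N² (a(N) = (N² - 124*N) + (N² - 35) = (N² - 124*N) + (-35 + N²) = -35 - 124*N + 2*N²)
a((-30 + 24) - 69) - 48225 = (-35 - 124*((-30 + 24) - 69) + 2*((-30 + 24) - 69)²) - 48225 = (-35 - 124*(-6 - 69) + 2*(-6 - 69)²) - 48225 = (-35 - 124*(-75) + 2*(-75)²) - 48225 = (-35 + 9300 + 2*5625) - 48225 = (-35 + 9300 + 11250) - 48225 = 20515 - 48225 = -27710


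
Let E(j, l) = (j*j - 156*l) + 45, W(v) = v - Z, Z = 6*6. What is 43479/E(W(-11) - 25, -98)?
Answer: 14493/6839 ≈ 2.1192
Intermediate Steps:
Z = 36
W(v) = -36 + v (W(v) = v - 1*36 = v - 36 = -36 + v)
E(j, l) = 45 + j² - 156*l (E(j, l) = (j² - 156*l) + 45 = 45 + j² - 156*l)
43479/E(W(-11) - 25, -98) = 43479/(45 + ((-36 - 11) - 25)² - 156*(-98)) = 43479/(45 + (-47 - 25)² + 15288) = 43479/(45 + (-72)² + 15288) = 43479/(45 + 5184 + 15288) = 43479/20517 = 43479*(1/20517) = 14493/6839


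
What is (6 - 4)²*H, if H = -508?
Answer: -2032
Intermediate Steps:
(6 - 4)²*H = (6 - 4)²*(-508) = 2²*(-508) = 4*(-508) = -2032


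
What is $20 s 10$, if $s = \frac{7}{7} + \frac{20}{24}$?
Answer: $\frac{1100}{3} \approx 366.67$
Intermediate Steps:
$s = \frac{11}{6}$ ($s = 7 \cdot \frac{1}{7} + 20 \cdot \frac{1}{24} = 1 + \frac{5}{6} = \frac{11}{6} \approx 1.8333$)
$20 s 10 = 20 \cdot \frac{11}{6} \cdot 10 = \frac{110}{3} \cdot 10 = \frac{1100}{3}$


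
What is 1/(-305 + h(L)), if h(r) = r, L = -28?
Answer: -1/333 ≈ -0.0030030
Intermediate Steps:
1/(-305 + h(L)) = 1/(-305 - 28) = 1/(-333) = -1/333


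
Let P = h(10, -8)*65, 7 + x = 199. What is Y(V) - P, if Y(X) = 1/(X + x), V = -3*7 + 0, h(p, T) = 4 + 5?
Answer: -100034/171 ≈ -584.99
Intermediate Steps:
x = 192 (x = -7 + 199 = 192)
h(p, T) = 9
V = -21 (V = -21 + 0 = -21)
P = 585 (P = 9*65 = 585)
Y(X) = 1/(192 + X) (Y(X) = 1/(X + 192) = 1/(192 + X))
Y(V) - P = 1/(192 - 21) - 1*585 = 1/171 - 585 = -100034/171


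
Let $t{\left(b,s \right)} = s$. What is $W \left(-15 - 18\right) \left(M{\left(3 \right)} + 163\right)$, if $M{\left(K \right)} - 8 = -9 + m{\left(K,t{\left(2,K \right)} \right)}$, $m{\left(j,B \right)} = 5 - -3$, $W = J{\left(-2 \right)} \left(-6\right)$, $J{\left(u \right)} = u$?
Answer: $-67320$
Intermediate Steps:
$W = 12$ ($W = \left(-2\right) \left(-6\right) = 12$)
$m{\left(j,B \right)} = 8$ ($m{\left(j,B \right)} = 5 + 3 = 8$)
$M{\left(K \right)} = 7$ ($M{\left(K \right)} = 8 + \left(-9 + 8\right) = 8 - 1 = 7$)
$W \left(-15 - 18\right) \left(M{\left(3 \right)} + 163\right) = 12 \left(-15 - 18\right) \left(7 + 163\right) = 12 \left(\left(-33\right) 170\right) = 12 \left(-5610\right) = -67320$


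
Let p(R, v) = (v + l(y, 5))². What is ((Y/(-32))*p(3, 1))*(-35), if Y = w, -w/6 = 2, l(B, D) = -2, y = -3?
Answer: -105/8 ≈ -13.125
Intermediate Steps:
w = -12 (w = -6*2 = -12)
Y = -12
p(R, v) = (-2 + v)² (p(R, v) = (v - 2)² = (-2 + v)²)
((Y/(-32))*p(3, 1))*(-35) = ((-12/(-32))*(-2 + 1)²)*(-35) = (-12*(-1/32)*(-1)²)*(-35) = ((3/8)*1)*(-35) = (3/8)*(-35) = -105/8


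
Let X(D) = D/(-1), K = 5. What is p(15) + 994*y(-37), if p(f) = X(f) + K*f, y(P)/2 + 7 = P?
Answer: -87412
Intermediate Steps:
y(P) = -14 + 2*P
X(D) = -D (X(D) = D*(-1) = -D)
p(f) = 4*f (p(f) = -f + 5*f = 4*f)
p(15) + 994*y(-37) = 4*15 + 994*(-14 + 2*(-37)) = 60 + 994*(-14 - 74) = 60 + 994*(-88) = 60 - 87472 = -87412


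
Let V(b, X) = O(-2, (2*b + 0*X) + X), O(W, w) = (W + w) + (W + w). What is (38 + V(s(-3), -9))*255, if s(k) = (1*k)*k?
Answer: 13260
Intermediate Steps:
s(k) = k² (s(k) = k*k = k²)
O(W, w) = 2*W + 2*w
V(b, X) = -4 + 2*X + 4*b (V(b, X) = 2*(-2) + 2*((2*b + 0*X) + X) = -4 + 2*((2*b + 0) + X) = -4 + 2*(2*b + X) = -4 + 2*(X + 2*b) = -4 + (2*X + 4*b) = -4 + 2*X + 4*b)
(38 + V(s(-3), -9))*255 = (38 + (-4 + 2*(-9) + 4*(-3)²))*255 = (38 + (-4 - 18 + 4*9))*255 = (38 + (-4 - 18 + 36))*255 = (38 + 14)*255 = 52*255 = 13260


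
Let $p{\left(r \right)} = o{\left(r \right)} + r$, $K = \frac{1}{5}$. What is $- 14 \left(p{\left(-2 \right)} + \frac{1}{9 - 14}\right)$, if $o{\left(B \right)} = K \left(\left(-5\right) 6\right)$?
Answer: $\frac{574}{5} \approx 114.8$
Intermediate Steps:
$K = \frac{1}{5} \approx 0.2$
$o{\left(B \right)} = -6$ ($o{\left(B \right)} = \frac{\left(-5\right) 6}{5} = \frac{1}{5} \left(-30\right) = -6$)
$p{\left(r \right)} = -6 + r$
$- 14 \left(p{\left(-2 \right)} + \frac{1}{9 - 14}\right) = - 14 \left(\left(-6 - 2\right) + \frac{1}{9 - 14}\right) = - 14 \left(-8 + \frac{1}{-5}\right) = - 14 \left(-8 - \frac{1}{5}\right) = \left(-14\right) \left(- \frac{41}{5}\right) = \frac{574}{5}$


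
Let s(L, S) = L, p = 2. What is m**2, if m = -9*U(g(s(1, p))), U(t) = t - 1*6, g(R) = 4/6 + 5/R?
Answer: 9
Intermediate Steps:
g(R) = 2/3 + 5/R (g(R) = 4*(1/6) + 5/R = 2/3 + 5/R)
U(t) = -6 + t (U(t) = t - 6 = -6 + t)
m = 3 (m = -9*(-6 + (2/3 + 5/1)) = -9*(-6 + (2/3 + 5*1)) = -9*(-6 + (2/3 + 5)) = -9*(-6 + 17/3) = -9*(-1/3) = 3)
m**2 = 3**2 = 9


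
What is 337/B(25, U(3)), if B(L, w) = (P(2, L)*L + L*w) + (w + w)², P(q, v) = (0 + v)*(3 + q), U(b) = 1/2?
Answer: 674/6277 ≈ 0.10738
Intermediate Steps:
U(b) = ½
P(q, v) = v*(3 + q)
B(L, w) = 4*w² + 5*L² + L*w (B(L, w) = ((L*(3 + 2))*L + L*w) + (w + w)² = ((L*5)*L + L*w) + (2*w)² = ((5*L)*L + L*w) + 4*w² = (5*L² + L*w) + 4*w² = 4*w² + 5*L² + L*w)
337/B(25, U(3)) = 337/(4*(½)² + 5*25² + 25*(½)) = 337/(4*(¼) + 5*625 + 25/2) = 337/(1 + 3125 + 25/2) = 337/(6277/2) = 337*(2/6277) = 674/6277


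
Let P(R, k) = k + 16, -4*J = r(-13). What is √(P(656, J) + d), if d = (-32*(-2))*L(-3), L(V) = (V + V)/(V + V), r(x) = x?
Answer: 3*√37/2 ≈ 9.1241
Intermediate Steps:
L(V) = 1 (L(V) = (2*V)/((2*V)) = (2*V)*(1/(2*V)) = 1)
J = 13/4 (J = -¼*(-13) = 13/4 ≈ 3.2500)
P(R, k) = 16 + k
d = 64 (d = -32*(-2)*1 = 64*1 = 64)
√(P(656, J) + d) = √((16 + 13/4) + 64) = √(77/4 + 64) = √(333/4) = 3*√37/2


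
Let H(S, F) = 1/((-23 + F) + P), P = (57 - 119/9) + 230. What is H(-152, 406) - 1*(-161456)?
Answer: 954366425/5911 ≈ 1.6146e+5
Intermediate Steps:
P = 2464/9 (P = (57 - 119*⅑) + 230 = (57 - 119/9) + 230 = 394/9 + 230 = 2464/9 ≈ 273.78)
H(S, F) = 1/(2257/9 + F) (H(S, F) = 1/((-23 + F) + 2464/9) = 1/(2257/9 + F))
H(-152, 406) - 1*(-161456) = 9/(2257 + 9*406) - 1*(-161456) = 9/(2257 + 3654) + 161456 = 9/5911 + 161456 = 954366425/5911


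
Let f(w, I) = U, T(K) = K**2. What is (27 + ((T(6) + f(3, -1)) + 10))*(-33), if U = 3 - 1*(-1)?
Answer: -2541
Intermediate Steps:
U = 4 (U = 3 + 1 = 4)
f(w, I) = 4
(27 + ((T(6) + f(3, -1)) + 10))*(-33) = (27 + ((6**2 + 4) + 10))*(-33) = (27 + ((36 + 4) + 10))*(-33) = (27 + (40 + 10))*(-33) = (27 + 50)*(-33) = 77*(-33) = -2541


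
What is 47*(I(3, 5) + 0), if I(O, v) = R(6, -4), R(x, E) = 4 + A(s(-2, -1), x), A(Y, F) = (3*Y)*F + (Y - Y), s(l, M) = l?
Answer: -1504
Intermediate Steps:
A(Y, F) = 3*F*Y (A(Y, F) = 3*F*Y + 0 = 3*F*Y)
R(x, E) = 4 - 6*x (R(x, E) = 4 + 3*x*(-2) = 4 - 6*x)
I(O, v) = -32 (I(O, v) = 4 - 6*6 = 4 - 36 = -32)
47*(I(3, 5) + 0) = 47*(-32 + 0) = 47*(-32) = -1504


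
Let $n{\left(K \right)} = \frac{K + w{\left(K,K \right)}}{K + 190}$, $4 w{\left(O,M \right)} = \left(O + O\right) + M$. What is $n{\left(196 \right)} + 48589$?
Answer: $\frac{18755697}{386} \approx 48590.0$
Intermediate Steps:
$w{\left(O,M \right)} = \frac{O}{2} + \frac{M}{4}$ ($w{\left(O,M \right)} = \frac{\left(O + O\right) + M}{4} = \frac{2 O + M}{4} = \frac{M + 2 O}{4} = \frac{O}{2} + \frac{M}{4}$)
$n{\left(K \right)} = \frac{7 K}{4 \left(190 + K\right)}$ ($n{\left(K \right)} = \frac{K + \left(\frac{K}{2} + \frac{K}{4}\right)}{K + 190} = \frac{K + \frac{3 K}{4}}{190 + K} = \frac{\frac{7}{4} K}{190 + K} = \frac{7 K}{4 \left(190 + K\right)}$)
$n{\left(196 \right)} + 48589 = \frac{7}{4} \cdot 196 \frac{1}{190 + 196} + 48589 = \frac{7}{4} \cdot 196 \cdot \frac{1}{386} + 48589 = \frac{343}{386} + 48589 = \frac{18755697}{386}$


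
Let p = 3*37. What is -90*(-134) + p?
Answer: 12171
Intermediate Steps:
p = 111
-90*(-134) + p = -90*(-134) + 111 = 12060 + 111 = 12171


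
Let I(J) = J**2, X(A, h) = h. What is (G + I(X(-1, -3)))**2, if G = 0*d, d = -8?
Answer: 81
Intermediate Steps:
G = 0 (G = 0*(-8) = 0)
(G + I(X(-1, -3)))**2 = (0 + (-3)**2)**2 = (0 + 9)**2 = 9**2 = 81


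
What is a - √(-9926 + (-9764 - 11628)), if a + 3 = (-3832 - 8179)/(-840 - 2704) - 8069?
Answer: -28595157/3544 - I*√31318 ≈ -8068.6 - 176.97*I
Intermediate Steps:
a = -28595157/3544 (a = -3 + ((-3832 - 8179)/(-840 - 2704) - 8069) = -3 + (-12011/(-3544) - 8069) = -3 + (-12011*(-1/3544) - 8069) = -3 + (12011/3544 - 8069) = -3 - 28584525/3544 = -28595157/3544 ≈ -8068.6)
a - √(-9926 + (-9764 - 11628)) = -28595157/3544 - √(-9926 + (-9764 - 11628)) = -28595157/3544 - √(-9926 - 21392) = -28595157/3544 - √(-31318) = -28595157/3544 - I*√31318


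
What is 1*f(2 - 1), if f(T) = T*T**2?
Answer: 1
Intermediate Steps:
f(T) = T**3
1*f(2 - 1) = 1*(2 - 1)**3 = 1*1**3 = 1*1 = 1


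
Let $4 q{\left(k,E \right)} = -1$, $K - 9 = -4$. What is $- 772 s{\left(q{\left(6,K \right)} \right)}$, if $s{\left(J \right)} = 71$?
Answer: $-54812$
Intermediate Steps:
$K = 5$ ($K = 9 - 4 = 5$)
$q{\left(k,E \right)} = - \frac{1}{4}$ ($q{\left(k,E \right)} = \frac{1}{4} \left(-1\right) = - \frac{1}{4}$)
$- 772 s{\left(q{\left(6,K \right)} \right)} = \left(-772\right) 71 = -54812$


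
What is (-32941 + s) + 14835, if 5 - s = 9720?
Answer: -27821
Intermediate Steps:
s = -9715 (s = 5 - 1*9720 = 5 - 9720 = -9715)
(-32941 + s) + 14835 = (-32941 - 9715) + 14835 = -42656 + 14835 = -27821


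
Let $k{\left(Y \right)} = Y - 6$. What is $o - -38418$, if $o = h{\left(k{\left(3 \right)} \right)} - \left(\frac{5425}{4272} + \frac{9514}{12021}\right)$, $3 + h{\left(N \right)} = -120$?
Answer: $\frac{655494847769}{17117904} \approx 38293.0$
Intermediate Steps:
$k{\left(Y \right)} = -6 + Y$
$h{\left(N \right)} = -123$ ($h{\left(N \right)} = -3 - 120 = -123$)
$o = - \frac{2140788103}{17117904}$ ($o = -123 - \left(\frac{5425}{4272} + \frac{9514}{12021}\right) = -123 - \frac{35285911}{17117904} = - \frac{2140788103}{17117904} \approx -125.06$)
$o - -38418 = - \frac{2140788103}{17117904} - -38418 = - \frac{2140788103}{17117904} + 38418 = \frac{655494847769}{17117904}$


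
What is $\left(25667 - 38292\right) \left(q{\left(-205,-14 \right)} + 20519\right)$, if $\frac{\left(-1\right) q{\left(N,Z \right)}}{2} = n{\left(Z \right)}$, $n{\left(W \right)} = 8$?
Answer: $-258850375$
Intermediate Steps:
$q{\left(N,Z \right)} = -16$ ($q{\left(N,Z \right)} = \left(-2\right) 8 = -16$)
$\left(25667 - 38292\right) \left(q{\left(-205,-14 \right)} + 20519\right) = \left(25667 - 38292\right) \left(-16 + 20519\right) = \left(-12625\right) 20503 = -258850375$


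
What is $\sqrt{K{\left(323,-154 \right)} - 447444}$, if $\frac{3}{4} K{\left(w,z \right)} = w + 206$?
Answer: $\frac{2 i \sqrt{1005162}}{3} \approx 668.38 i$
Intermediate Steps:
$K{\left(w,z \right)} = \frac{824}{3} + \frac{4 w}{3}$ ($K{\left(w,z \right)} = \frac{4 \left(w + 206\right)}{3} = \frac{4 \left(206 + w\right)}{3} = \frac{824}{3} + \frac{4 w}{3}$)
$\sqrt{K{\left(323,-154 \right)} - 447444} = \sqrt{\left(\frac{824}{3} + \frac{4}{3} \cdot 323\right) - 447444} = \sqrt{\left(\frac{824}{3} + \frac{1292}{3}\right) - 447444} = \sqrt{\frac{2116}{3} - 447444} = \sqrt{- \frac{1340216}{3}} = \frac{2 i \sqrt{1005162}}{3}$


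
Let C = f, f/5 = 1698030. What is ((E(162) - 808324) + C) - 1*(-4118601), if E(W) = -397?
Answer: 11800030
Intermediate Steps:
f = 8490150 (f = 5*1698030 = 8490150)
C = 8490150
((E(162) - 808324) + C) - 1*(-4118601) = ((-397 - 808324) + 8490150) - 1*(-4118601) = (-808721 + 8490150) + 4118601 = 7681429 + 4118601 = 11800030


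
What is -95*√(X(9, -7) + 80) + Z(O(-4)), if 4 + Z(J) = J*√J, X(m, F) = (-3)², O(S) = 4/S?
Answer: -4 - I - 95*√89 ≈ -900.23 - 1.0*I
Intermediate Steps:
X(m, F) = 9
Z(J) = -4 + J^(3/2) (Z(J) = -4 + J*√J = -4 + J^(3/2))
-95*√(X(9, -7) + 80) + Z(O(-4)) = -95*√(9 + 80) + (-4 + (4/(-4))^(3/2)) = -95*√89 + (-4 + (4*(-¼))^(3/2)) = -95*√89 + (-4 + (-1)^(3/2)) = -95*√89 + (-4 - I) = -4 - I - 95*√89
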